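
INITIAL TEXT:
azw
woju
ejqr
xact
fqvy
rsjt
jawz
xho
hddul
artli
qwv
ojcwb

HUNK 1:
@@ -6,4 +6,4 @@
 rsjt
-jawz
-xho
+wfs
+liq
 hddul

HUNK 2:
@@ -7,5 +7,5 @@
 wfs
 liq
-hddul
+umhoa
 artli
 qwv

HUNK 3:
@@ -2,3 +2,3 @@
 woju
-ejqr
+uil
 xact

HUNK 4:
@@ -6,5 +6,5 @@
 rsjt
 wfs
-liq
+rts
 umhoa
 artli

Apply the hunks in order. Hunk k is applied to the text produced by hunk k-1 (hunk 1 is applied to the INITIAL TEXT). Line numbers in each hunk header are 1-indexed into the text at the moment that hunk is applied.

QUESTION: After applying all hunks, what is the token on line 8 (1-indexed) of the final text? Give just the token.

Answer: rts

Derivation:
Hunk 1: at line 6 remove [jawz,xho] add [wfs,liq] -> 12 lines: azw woju ejqr xact fqvy rsjt wfs liq hddul artli qwv ojcwb
Hunk 2: at line 7 remove [hddul] add [umhoa] -> 12 lines: azw woju ejqr xact fqvy rsjt wfs liq umhoa artli qwv ojcwb
Hunk 3: at line 2 remove [ejqr] add [uil] -> 12 lines: azw woju uil xact fqvy rsjt wfs liq umhoa artli qwv ojcwb
Hunk 4: at line 6 remove [liq] add [rts] -> 12 lines: azw woju uil xact fqvy rsjt wfs rts umhoa artli qwv ojcwb
Final line 8: rts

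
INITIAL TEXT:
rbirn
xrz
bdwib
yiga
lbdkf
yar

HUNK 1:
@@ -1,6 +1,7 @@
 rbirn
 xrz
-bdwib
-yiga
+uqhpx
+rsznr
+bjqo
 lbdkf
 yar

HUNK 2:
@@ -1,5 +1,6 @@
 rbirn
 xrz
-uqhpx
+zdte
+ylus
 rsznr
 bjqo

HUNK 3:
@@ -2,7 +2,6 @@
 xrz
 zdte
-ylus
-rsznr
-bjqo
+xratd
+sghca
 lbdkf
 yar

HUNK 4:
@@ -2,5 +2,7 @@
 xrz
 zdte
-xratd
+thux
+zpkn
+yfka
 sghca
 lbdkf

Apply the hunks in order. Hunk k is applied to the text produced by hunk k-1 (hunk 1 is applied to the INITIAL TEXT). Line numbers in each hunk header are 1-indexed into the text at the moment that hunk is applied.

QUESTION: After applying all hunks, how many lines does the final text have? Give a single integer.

Hunk 1: at line 1 remove [bdwib,yiga] add [uqhpx,rsznr,bjqo] -> 7 lines: rbirn xrz uqhpx rsznr bjqo lbdkf yar
Hunk 2: at line 1 remove [uqhpx] add [zdte,ylus] -> 8 lines: rbirn xrz zdte ylus rsznr bjqo lbdkf yar
Hunk 3: at line 2 remove [ylus,rsznr,bjqo] add [xratd,sghca] -> 7 lines: rbirn xrz zdte xratd sghca lbdkf yar
Hunk 4: at line 2 remove [xratd] add [thux,zpkn,yfka] -> 9 lines: rbirn xrz zdte thux zpkn yfka sghca lbdkf yar
Final line count: 9

Answer: 9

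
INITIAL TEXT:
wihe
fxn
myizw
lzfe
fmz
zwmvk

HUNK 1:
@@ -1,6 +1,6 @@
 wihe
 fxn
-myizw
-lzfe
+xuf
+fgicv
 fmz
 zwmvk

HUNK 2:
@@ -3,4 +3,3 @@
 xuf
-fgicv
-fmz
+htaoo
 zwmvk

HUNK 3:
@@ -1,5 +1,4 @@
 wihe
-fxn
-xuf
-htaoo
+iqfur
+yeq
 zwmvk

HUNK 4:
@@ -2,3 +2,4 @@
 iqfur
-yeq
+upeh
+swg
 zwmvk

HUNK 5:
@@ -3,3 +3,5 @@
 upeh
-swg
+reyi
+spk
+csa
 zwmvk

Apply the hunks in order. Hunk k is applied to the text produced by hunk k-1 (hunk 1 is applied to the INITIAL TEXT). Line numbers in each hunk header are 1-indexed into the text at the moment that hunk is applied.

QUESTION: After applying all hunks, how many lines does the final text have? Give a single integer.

Answer: 7

Derivation:
Hunk 1: at line 1 remove [myizw,lzfe] add [xuf,fgicv] -> 6 lines: wihe fxn xuf fgicv fmz zwmvk
Hunk 2: at line 3 remove [fgicv,fmz] add [htaoo] -> 5 lines: wihe fxn xuf htaoo zwmvk
Hunk 3: at line 1 remove [fxn,xuf,htaoo] add [iqfur,yeq] -> 4 lines: wihe iqfur yeq zwmvk
Hunk 4: at line 2 remove [yeq] add [upeh,swg] -> 5 lines: wihe iqfur upeh swg zwmvk
Hunk 5: at line 3 remove [swg] add [reyi,spk,csa] -> 7 lines: wihe iqfur upeh reyi spk csa zwmvk
Final line count: 7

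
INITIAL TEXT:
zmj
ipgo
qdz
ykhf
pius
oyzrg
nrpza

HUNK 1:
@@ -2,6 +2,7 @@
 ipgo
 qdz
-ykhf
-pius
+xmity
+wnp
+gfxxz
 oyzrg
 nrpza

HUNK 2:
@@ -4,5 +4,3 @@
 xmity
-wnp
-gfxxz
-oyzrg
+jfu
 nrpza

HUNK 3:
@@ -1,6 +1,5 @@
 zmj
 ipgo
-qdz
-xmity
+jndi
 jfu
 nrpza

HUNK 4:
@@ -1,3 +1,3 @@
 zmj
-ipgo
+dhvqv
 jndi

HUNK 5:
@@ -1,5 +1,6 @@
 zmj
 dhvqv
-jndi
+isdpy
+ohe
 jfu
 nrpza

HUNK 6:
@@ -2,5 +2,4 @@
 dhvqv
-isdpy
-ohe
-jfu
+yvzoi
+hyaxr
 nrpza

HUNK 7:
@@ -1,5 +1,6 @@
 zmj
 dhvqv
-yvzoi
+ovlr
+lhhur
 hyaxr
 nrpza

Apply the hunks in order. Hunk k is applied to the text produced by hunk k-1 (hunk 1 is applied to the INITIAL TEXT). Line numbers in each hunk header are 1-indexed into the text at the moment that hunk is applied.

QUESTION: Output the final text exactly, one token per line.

Answer: zmj
dhvqv
ovlr
lhhur
hyaxr
nrpza

Derivation:
Hunk 1: at line 2 remove [ykhf,pius] add [xmity,wnp,gfxxz] -> 8 lines: zmj ipgo qdz xmity wnp gfxxz oyzrg nrpza
Hunk 2: at line 4 remove [wnp,gfxxz,oyzrg] add [jfu] -> 6 lines: zmj ipgo qdz xmity jfu nrpza
Hunk 3: at line 1 remove [qdz,xmity] add [jndi] -> 5 lines: zmj ipgo jndi jfu nrpza
Hunk 4: at line 1 remove [ipgo] add [dhvqv] -> 5 lines: zmj dhvqv jndi jfu nrpza
Hunk 5: at line 1 remove [jndi] add [isdpy,ohe] -> 6 lines: zmj dhvqv isdpy ohe jfu nrpza
Hunk 6: at line 2 remove [isdpy,ohe,jfu] add [yvzoi,hyaxr] -> 5 lines: zmj dhvqv yvzoi hyaxr nrpza
Hunk 7: at line 1 remove [yvzoi] add [ovlr,lhhur] -> 6 lines: zmj dhvqv ovlr lhhur hyaxr nrpza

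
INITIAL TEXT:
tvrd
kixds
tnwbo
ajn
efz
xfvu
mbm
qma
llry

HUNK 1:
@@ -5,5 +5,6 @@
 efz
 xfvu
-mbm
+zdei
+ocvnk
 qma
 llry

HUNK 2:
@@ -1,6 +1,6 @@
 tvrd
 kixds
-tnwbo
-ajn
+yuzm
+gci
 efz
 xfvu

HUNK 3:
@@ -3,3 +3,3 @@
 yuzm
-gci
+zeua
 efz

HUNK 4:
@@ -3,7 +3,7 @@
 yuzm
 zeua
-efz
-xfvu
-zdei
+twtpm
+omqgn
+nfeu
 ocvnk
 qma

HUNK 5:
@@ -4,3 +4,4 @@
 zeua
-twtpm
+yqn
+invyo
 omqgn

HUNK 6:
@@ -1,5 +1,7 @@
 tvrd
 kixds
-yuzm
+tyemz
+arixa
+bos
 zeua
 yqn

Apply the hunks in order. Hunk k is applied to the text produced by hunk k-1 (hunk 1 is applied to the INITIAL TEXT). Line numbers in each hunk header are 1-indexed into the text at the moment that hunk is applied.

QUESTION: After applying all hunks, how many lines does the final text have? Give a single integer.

Answer: 13

Derivation:
Hunk 1: at line 5 remove [mbm] add [zdei,ocvnk] -> 10 lines: tvrd kixds tnwbo ajn efz xfvu zdei ocvnk qma llry
Hunk 2: at line 1 remove [tnwbo,ajn] add [yuzm,gci] -> 10 lines: tvrd kixds yuzm gci efz xfvu zdei ocvnk qma llry
Hunk 3: at line 3 remove [gci] add [zeua] -> 10 lines: tvrd kixds yuzm zeua efz xfvu zdei ocvnk qma llry
Hunk 4: at line 3 remove [efz,xfvu,zdei] add [twtpm,omqgn,nfeu] -> 10 lines: tvrd kixds yuzm zeua twtpm omqgn nfeu ocvnk qma llry
Hunk 5: at line 4 remove [twtpm] add [yqn,invyo] -> 11 lines: tvrd kixds yuzm zeua yqn invyo omqgn nfeu ocvnk qma llry
Hunk 6: at line 1 remove [yuzm] add [tyemz,arixa,bos] -> 13 lines: tvrd kixds tyemz arixa bos zeua yqn invyo omqgn nfeu ocvnk qma llry
Final line count: 13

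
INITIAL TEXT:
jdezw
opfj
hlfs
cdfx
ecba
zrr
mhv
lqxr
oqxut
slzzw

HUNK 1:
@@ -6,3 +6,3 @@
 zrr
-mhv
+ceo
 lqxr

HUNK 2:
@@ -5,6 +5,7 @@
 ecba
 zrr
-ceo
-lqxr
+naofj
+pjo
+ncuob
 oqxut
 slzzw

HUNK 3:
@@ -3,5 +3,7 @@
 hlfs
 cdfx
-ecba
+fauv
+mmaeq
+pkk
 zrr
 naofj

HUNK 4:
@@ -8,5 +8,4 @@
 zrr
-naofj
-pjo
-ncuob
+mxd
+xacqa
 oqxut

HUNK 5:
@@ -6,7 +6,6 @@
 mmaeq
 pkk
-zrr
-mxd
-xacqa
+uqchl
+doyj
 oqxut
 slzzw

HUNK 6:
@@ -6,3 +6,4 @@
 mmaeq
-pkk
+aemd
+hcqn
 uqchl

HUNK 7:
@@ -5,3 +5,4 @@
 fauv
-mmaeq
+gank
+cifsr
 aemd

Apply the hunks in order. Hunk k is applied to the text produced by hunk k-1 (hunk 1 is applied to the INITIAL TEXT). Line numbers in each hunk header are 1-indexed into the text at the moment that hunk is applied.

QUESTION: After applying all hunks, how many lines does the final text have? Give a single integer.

Answer: 13

Derivation:
Hunk 1: at line 6 remove [mhv] add [ceo] -> 10 lines: jdezw opfj hlfs cdfx ecba zrr ceo lqxr oqxut slzzw
Hunk 2: at line 5 remove [ceo,lqxr] add [naofj,pjo,ncuob] -> 11 lines: jdezw opfj hlfs cdfx ecba zrr naofj pjo ncuob oqxut slzzw
Hunk 3: at line 3 remove [ecba] add [fauv,mmaeq,pkk] -> 13 lines: jdezw opfj hlfs cdfx fauv mmaeq pkk zrr naofj pjo ncuob oqxut slzzw
Hunk 4: at line 8 remove [naofj,pjo,ncuob] add [mxd,xacqa] -> 12 lines: jdezw opfj hlfs cdfx fauv mmaeq pkk zrr mxd xacqa oqxut slzzw
Hunk 5: at line 6 remove [zrr,mxd,xacqa] add [uqchl,doyj] -> 11 lines: jdezw opfj hlfs cdfx fauv mmaeq pkk uqchl doyj oqxut slzzw
Hunk 6: at line 6 remove [pkk] add [aemd,hcqn] -> 12 lines: jdezw opfj hlfs cdfx fauv mmaeq aemd hcqn uqchl doyj oqxut slzzw
Hunk 7: at line 5 remove [mmaeq] add [gank,cifsr] -> 13 lines: jdezw opfj hlfs cdfx fauv gank cifsr aemd hcqn uqchl doyj oqxut slzzw
Final line count: 13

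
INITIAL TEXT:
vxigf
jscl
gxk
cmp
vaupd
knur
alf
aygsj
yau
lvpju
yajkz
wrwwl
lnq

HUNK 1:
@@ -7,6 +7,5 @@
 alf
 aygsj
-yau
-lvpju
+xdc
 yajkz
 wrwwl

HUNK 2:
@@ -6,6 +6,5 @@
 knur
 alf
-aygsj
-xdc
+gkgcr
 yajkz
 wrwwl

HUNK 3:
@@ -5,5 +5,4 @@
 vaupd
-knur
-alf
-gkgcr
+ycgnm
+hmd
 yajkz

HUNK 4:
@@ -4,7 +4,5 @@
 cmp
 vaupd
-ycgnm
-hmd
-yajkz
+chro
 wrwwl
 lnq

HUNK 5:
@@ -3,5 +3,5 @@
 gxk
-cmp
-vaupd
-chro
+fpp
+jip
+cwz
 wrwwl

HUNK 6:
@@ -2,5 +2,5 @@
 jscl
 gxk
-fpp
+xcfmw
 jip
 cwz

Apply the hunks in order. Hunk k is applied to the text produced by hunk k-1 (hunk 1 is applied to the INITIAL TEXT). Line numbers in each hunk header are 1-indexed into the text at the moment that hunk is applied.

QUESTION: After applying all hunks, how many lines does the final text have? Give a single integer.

Answer: 8

Derivation:
Hunk 1: at line 7 remove [yau,lvpju] add [xdc] -> 12 lines: vxigf jscl gxk cmp vaupd knur alf aygsj xdc yajkz wrwwl lnq
Hunk 2: at line 6 remove [aygsj,xdc] add [gkgcr] -> 11 lines: vxigf jscl gxk cmp vaupd knur alf gkgcr yajkz wrwwl lnq
Hunk 3: at line 5 remove [knur,alf,gkgcr] add [ycgnm,hmd] -> 10 lines: vxigf jscl gxk cmp vaupd ycgnm hmd yajkz wrwwl lnq
Hunk 4: at line 4 remove [ycgnm,hmd,yajkz] add [chro] -> 8 lines: vxigf jscl gxk cmp vaupd chro wrwwl lnq
Hunk 5: at line 3 remove [cmp,vaupd,chro] add [fpp,jip,cwz] -> 8 lines: vxigf jscl gxk fpp jip cwz wrwwl lnq
Hunk 6: at line 2 remove [fpp] add [xcfmw] -> 8 lines: vxigf jscl gxk xcfmw jip cwz wrwwl lnq
Final line count: 8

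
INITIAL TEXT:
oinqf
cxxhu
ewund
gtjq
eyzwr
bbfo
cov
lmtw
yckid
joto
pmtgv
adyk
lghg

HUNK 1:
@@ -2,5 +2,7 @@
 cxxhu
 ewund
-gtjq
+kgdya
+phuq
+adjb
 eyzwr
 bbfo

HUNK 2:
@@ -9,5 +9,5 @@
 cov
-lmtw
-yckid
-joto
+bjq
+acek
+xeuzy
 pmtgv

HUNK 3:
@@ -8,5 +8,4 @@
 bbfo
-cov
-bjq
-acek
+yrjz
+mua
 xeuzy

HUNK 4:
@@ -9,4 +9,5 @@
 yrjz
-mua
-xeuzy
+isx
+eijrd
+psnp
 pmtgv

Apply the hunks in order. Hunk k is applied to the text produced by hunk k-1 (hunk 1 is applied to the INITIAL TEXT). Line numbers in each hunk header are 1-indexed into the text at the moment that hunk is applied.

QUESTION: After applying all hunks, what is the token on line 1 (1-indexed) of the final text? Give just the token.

Answer: oinqf

Derivation:
Hunk 1: at line 2 remove [gtjq] add [kgdya,phuq,adjb] -> 15 lines: oinqf cxxhu ewund kgdya phuq adjb eyzwr bbfo cov lmtw yckid joto pmtgv adyk lghg
Hunk 2: at line 9 remove [lmtw,yckid,joto] add [bjq,acek,xeuzy] -> 15 lines: oinqf cxxhu ewund kgdya phuq adjb eyzwr bbfo cov bjq acek xeuzy pmtgv adyk lghg
Hunk 3: at line 8 remove [cov,bjq,acek] add [yrjz,mua] -> 14 lines: oinqf cxxhu ewund kgdya phuq adjb eyzwr bbfo yrjz mua xeuzy pmtgv adyk lghg
Hunk 4: at line 9 remove [mua,xeuzy] add [isx,eijrd,psnp] -> 15 lines: oinqf cxxhu ewund kgdya phuq adjb eyzwr bbfo yrjz isx eijrd psnp pmtgv adyk lghg
Final line 1: oinqf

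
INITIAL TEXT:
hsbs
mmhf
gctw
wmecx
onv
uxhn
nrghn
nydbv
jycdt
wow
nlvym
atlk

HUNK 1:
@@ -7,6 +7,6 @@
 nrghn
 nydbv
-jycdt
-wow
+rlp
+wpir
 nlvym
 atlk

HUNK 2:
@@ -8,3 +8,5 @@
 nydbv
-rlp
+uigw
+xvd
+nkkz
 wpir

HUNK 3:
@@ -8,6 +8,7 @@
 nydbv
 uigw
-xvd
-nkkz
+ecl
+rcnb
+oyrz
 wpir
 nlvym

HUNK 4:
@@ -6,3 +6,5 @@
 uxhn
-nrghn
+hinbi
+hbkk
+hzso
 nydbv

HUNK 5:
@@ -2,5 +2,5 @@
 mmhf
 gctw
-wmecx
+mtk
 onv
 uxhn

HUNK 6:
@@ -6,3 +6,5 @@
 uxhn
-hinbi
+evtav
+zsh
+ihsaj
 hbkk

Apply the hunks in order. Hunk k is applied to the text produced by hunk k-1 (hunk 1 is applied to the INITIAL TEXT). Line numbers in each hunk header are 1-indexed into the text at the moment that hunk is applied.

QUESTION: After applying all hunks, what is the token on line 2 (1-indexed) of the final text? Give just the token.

Answer: mmhf

Derivation:
Hunk 1: at line 7 remove [jycdt,wow] add [rlp,wpir] -> 12 lines: hsbs mmhf gctw wmecx onv uxhn nrghn nydbv rlp wpir nlvym atlk
Hunk 2: at line 8 remove [rlp] add [uigw,xvd,nkkz] -> 14 lines: hsbs mmhf gctw wmecx onv uxhn nrghn nydbv uigw xvd nkkz wpir nlvym atlk
Hunk 3: at line 8 remove [xvd,nkkz] add [ecl,rcnb,oyrz] -> 15 lines: hsbs mmhf gctw wmecx onv uxhn nrghn nydbv uigw ecl rcnb oyrz wpir nlvym atlk
Hunk 4: at line 6 remove [nrghn] add [hinbi,hbkk,hzso] -> 17 lines: hsbs mmhf gctw wmecx onv uxhn hinbi hbkk hzso nydbv uigw ecl rcnb oyrz wpir nlvym atlk
Hunk 5: at line 2 remove [wmecx] add [mtk] -> 17 lines: hsbs mmhf gctw mtk onv uxhn hinbi hbkk hzso nydbv uigw ecl rcnb oyrz wpir nlvym atlk
Hunk 6: at line 6 remove [hinbi] add [evtav,zsh,ihsaj] -> 19 lines: hsbs mmhf gctw mtk onv uxhn evtav zsh ihsaj hbkk hzso nydbv uigw ecl rcnb oyrz wpir nlvym atlk
Final line 2: mmhf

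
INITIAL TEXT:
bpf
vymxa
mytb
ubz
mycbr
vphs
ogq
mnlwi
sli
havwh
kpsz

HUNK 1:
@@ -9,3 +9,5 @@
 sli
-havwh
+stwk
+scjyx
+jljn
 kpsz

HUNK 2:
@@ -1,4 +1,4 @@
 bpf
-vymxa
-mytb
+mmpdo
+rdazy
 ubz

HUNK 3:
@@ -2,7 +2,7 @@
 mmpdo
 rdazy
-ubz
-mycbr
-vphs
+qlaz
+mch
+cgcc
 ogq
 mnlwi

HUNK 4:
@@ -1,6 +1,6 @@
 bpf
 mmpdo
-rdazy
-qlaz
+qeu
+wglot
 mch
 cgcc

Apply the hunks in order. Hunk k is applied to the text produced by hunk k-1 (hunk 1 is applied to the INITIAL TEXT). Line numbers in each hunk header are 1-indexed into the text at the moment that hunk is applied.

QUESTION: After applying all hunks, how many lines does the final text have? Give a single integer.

Hunk 1: at line 9 remove [havwh] add [stwk,scjyx,jljn] -> 13 lines: bpf vymxa mytb ubz mycbr vphs ogq mnlwi sli stwk scjyx jljn kpsz
Hunk 2: at line 1 remove [vymxa,mytb] add [mmpdo,rdazy] -> 13 lines: bpf mmpdo rdazy ubz mycbr vphs ogq mnlwi sli stwk scjyx jljn kpsz
Hunk 3: at line 2 remove [ubz,mycbr,vphs] add [qlaz,mch,cgcc] -> 13 lines: bpf mmpdo rdazy qlaz mch cgcc ogq mnlwi sli stwk scjyx jljn kpsz
Hunk 4: at line 1 remove [rdazy,qlaz] add [qeu,wglot] -> 13 lines: bpf mmpdo qeu wglot mch cgcc ogq mnlwi sli stwk scjyx jljn kpsz
Final line count: 13

Answer: 13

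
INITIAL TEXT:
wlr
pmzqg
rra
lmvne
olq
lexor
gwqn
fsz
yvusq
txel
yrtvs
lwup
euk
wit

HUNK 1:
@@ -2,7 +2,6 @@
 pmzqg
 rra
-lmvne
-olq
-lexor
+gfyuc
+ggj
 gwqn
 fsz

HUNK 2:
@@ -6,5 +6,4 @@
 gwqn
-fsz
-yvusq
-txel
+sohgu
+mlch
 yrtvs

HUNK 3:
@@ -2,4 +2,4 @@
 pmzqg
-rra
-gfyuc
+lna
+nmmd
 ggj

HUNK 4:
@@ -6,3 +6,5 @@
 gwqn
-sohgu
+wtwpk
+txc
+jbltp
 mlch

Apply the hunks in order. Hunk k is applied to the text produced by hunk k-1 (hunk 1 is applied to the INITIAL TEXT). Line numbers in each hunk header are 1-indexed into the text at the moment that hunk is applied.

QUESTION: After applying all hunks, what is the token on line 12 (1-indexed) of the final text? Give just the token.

Answer: lwup

Derivation:
Hunk 1: at line 2 remove [lmvne,olq,lexor] add [gfyuc,ggj] -> 13 lines: wlr pmzqg rra gfyuc ggj gwqn fsz yvusq txel yrtvs lwup euk wit
Hunk 2: at line 6 remove [fsz,yvusq,txel] add [sohgu,mlch] -> 12 lines: wlr pmzqg rra gfyuc ggj gwqn sohgu mlch yrtvs lwup euk wit
Hunk 3: at line 2 remove [rra,gfyuc] add [lna,nmmd] -> 12 lines: wlr pmzqg lna nmmd ggj gwqn sohgu mlch yrtvs lwup euk wit
Hunk 4: at line 6 remove [sohgu] add [wtwpk,txc,jbltp] -> 14 lines: wlr pmzqg lna nmmd ggj gwqn wtwpk txc jbltp mlch yrtvs lwup euk wit
Final line 12: lwup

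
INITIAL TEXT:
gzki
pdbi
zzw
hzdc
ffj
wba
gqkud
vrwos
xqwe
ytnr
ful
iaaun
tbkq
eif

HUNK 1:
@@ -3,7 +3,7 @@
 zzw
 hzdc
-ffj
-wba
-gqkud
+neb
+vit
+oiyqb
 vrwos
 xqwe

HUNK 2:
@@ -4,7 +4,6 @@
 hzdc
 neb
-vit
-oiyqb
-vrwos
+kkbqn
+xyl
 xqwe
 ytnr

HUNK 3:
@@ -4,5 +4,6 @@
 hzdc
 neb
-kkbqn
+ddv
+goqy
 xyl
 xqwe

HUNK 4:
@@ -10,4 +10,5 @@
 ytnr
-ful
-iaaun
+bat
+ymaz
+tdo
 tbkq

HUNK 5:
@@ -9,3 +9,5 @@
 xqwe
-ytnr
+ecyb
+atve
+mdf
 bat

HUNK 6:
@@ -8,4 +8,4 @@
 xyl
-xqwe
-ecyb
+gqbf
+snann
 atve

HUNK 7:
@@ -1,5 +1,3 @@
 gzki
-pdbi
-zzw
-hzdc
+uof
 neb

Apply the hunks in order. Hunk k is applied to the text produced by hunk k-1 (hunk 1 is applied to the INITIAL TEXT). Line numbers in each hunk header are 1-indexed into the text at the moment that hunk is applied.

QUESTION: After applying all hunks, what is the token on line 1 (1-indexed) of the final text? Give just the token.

Hunk 1: at line 3 remove [ffj,wba,gqkud] add [neb,vit,oiyqb] -> 14 lines: gzki pdbi zzw hzdc neb vit oiyqb vrwos xqwe ytnr ful iaaun tbkq eif
Hunk 2: at line 4 remove [vit,oiyqb,vrwos] add [kkbqn,xyl] -> 13 lines: gzki pdbi zzw hzdc neb kkbqn xyl xqwe ytnr ful iaaun tbkq eif
Hunk 3: at line 4 remove [kkbqn] add [ddv,goqy] -> 14 lines: gzki pdbi zzw hzdc neb ddv goqy xyl xqwe ytnr ful iaaun tbkq eif
Hunk 4: at line 10 remove [ful,iaaun] add [bat,ymaz,tdo] -> 15 lines: gzki pdbi zzw hzdc neb ddv goqy xyl xqwe ytnr bat ymaz tdo tbkq eif
Hunk 5: at line 9 remove [ytnr] add [ecyb,atve,mdf] -> 17 lines: gzki pdbi zzw hzdc neb ddv goqy xyl xqwe ecyb atve mdf bat ymaz tdo tbkq eif
Hunk 6: at line 8 remove [xqwe,ecyb] add [gqbf,snann] -> 17 lines: gzki pdbi zzw hzdc neb ddv goqy xyl gqbf snann atve mdf bat ymaz tdo tbkq eif
Hunk 7: at line 1 remove [pdbi,zzw,hzdc] add [uof] -> 15 lines: gzki uof neb ddv goqy xyl gqbf snann atve mdf bat ymaz tdo tbkq eif
Final line 1: gzki

Answer: gzki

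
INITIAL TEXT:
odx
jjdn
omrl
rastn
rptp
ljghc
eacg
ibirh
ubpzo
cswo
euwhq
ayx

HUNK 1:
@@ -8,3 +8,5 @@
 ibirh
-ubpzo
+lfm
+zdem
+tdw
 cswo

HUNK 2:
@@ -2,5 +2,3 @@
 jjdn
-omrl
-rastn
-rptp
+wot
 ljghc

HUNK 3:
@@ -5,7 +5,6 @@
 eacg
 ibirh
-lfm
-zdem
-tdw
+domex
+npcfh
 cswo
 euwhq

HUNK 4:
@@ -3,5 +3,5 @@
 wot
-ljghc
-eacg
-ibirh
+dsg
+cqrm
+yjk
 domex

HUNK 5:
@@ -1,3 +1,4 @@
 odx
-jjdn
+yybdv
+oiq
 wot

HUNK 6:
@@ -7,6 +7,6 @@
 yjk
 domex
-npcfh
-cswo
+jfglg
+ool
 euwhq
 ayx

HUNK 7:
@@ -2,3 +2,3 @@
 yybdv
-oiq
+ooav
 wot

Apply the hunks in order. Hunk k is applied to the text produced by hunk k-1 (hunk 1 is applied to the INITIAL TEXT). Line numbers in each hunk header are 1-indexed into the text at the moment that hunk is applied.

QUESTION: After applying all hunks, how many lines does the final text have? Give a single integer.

Answer: 12

Derivation:
Hunk 1: at line 8 remove [ubpzo] add [lfm,zdem,tdw] -> 14 lines: odx jjdn omrl rastn rptp ljghc eacg ibirh lfm zdem tdw cswo euwhq ayx
Hunk 2: at line 2 remove [omrl,rastn,rptp] add [wot] -> 12 lines: odx jjdn wot ljghc eacg ibirh lfm zdem tdw cswo euwhq ayx
Hunk 3: at line 5 remove [lfm,zdem,tdw] add [domex,npcfh] -> 11 lines: odx jjdn wot ljghc eacg ibirh domex npcfh cswo euwhq ayx
Hunk 4: at line 3 remove [ljghc,eacg,ibirh] add [dsg,cqrm,yjk] -> 11 lines: odx jjdn wot dsg cqrm yjk domex npcfh cswo euwhq ayx
Hunk 5: at line 1 remove [jjdn] add [yybdv,oiq] -> 12 lines: odx yybdv oiq wot dsg cqrm yjk domex npcfh cswo euwhq ayx
Hunk 6: at line 7 remove [npcfh,cswo] add [jfglg,ool] -> 12 lines: odx yybdv oiq wot dsg cqrm yjk domex jfglg ool euwhq ayx
Hunk 7: at line 2 remove [oiq] add [ooav] -> 12 lines: odx yybdv ooav wot dsg cqrm yjk domex jfglg ool euwhq ayx
Final line count: 12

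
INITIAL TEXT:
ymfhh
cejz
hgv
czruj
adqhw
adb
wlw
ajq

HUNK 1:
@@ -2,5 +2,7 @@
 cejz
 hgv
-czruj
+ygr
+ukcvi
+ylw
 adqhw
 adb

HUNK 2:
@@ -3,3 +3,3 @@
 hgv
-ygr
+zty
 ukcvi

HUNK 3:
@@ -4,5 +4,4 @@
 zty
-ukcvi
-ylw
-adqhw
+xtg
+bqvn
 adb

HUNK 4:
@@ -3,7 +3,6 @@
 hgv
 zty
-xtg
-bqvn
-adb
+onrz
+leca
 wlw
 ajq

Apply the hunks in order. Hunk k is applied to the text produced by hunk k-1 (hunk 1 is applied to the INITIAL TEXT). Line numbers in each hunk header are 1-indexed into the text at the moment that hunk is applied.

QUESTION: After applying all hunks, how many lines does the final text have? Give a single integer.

Answer: 8

Derivation:
Hunk 1: at line 2 remove [czruj] add [ygr,ukcvi,ylw] -> 10 lines: ymfhh cejz hgv ygr ukcvi ylw adqhw adb wlw ajq
Hunk 2: at line 3 remove [ygr] add [zty] -> 10 lines: ymfhh cejz hgv zty ukcvi ylw adqhw adb wlw ajq
Hunk 3: at line 4 remove [ukcvi,ylw,adqhw] add [xtg,bqvn] -> 9 lines: ymfhh cejz hgv zty xtg bqvn adb wlw ajq
Hunk 4: at line 3 remove [xtg,bqvn,adb] add [onrz,leca] -> 8 lines: ymfhh cejz hgv zty onrz leca wlw ajq
Final line count: 8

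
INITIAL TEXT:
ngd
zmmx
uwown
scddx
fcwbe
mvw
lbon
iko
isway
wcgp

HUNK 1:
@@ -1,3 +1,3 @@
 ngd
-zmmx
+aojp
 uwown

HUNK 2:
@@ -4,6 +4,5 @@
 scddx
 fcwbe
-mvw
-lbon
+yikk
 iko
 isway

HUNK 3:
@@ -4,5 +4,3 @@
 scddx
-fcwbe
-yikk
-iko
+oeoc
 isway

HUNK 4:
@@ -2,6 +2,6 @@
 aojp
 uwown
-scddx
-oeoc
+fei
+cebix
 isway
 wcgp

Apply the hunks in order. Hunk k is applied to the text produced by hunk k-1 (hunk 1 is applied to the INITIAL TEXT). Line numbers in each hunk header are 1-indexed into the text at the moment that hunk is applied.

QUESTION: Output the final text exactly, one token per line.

Hunk 1: at line 1 remove [zmmx] add [aojp] -> 10 lines: ngd aojp uwown scddx fcwbe mvw lbon iko isway wcgp
Hunk 2: at line 4 remove [mvw,lbon] add [yikk] -> 9 lines: ngd aojp uwown scddx fcwbe yikk iko isway wcgp
Hunk 3: at line 4 remove [fcwbe,yikk,iko] add [oeoc] -> 7 lines: ngd aojp uwown scddx oeoc isway wcgp
Hunk 4: at line 2 remove [scddx,oeoc] add [fei,cebix] -> 7 lines: ngd aojp uwown fei cebix isway wcgp

Answer: ngd
aojp
uwown
fei
cebix
isway
wcgp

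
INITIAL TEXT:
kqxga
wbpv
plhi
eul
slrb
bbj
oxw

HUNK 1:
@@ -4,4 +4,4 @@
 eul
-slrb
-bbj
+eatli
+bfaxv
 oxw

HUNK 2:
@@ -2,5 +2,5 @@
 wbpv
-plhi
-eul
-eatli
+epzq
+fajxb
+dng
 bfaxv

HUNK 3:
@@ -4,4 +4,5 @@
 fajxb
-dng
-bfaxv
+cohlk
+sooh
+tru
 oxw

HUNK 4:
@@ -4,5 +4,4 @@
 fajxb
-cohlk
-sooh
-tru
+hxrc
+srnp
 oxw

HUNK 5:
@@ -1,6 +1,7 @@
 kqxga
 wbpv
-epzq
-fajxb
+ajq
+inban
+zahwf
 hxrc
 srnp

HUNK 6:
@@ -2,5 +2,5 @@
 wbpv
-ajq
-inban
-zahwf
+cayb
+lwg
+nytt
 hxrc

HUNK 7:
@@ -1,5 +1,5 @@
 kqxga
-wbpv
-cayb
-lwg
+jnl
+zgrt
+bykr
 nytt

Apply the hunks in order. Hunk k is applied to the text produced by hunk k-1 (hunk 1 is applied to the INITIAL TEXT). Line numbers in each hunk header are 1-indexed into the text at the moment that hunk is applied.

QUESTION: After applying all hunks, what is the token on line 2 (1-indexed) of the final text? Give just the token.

Hunk 1: at line 4 remove [slrb,bbj] add [eatli,bfaxv] -> 7 lines: kqxga wbpv plhi eul eatli bfaxv oxw
Hunk 2: at line 2 remove [plhi,eul,eatli] add [epzq,fajxb,dng] -> 7 lines: kqxga wbpv epzq fajxb dng bfaxv oxw
Hunk 3: at line 4 remove [dng,bfaxv] add [cohlk,sooh,tru] -> 8 lines: kqxga wbpv epzq fajxb cohlk sooh tru oxw
Hunk 4: at line 4 remove [cohlk,sooh,tru] add [hxrc,srnp] -> 7 lines: kqxga wbpv epzq fajxb hxrc srnp oxw
Hunk 5: at line 1 remove [epzq,fajxb] add [ajq,inban,zahwf] -> 8 lines: kqxga wbpv ajq inban zahwf hxrc srnp oxw
Hunk 6: at line 2 remove [ajq,inban,zahwf] add [cayb,lwg,nytt] -> 8 lines: kqxga wbpv cayb lwg nytt hxrc srnp oxw
Hunk 7: at line 1 remove [wbpv,cayb,lwg] add [jnl,zgrt,bykr] -> 8 lines: kqxga jnl zgrt bykr nytt hxrc srnp oxw
Final line 2: jnl

Answer: jnl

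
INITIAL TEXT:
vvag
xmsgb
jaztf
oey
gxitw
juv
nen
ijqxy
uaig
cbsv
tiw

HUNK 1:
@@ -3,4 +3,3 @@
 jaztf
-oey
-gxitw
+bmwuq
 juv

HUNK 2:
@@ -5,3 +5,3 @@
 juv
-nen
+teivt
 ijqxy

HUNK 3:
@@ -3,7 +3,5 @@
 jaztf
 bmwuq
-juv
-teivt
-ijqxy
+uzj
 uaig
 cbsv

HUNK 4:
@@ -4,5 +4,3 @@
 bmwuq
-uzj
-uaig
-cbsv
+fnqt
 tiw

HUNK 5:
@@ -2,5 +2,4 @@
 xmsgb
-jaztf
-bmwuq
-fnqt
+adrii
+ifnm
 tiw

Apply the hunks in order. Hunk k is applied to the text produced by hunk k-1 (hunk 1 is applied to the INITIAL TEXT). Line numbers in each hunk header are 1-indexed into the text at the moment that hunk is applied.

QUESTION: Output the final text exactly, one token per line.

Hunk 1: at line 3 remove [oey,gxitw] add [bmwuq] -> 10 lines: vvag xmsgb jaztf bmwuq juv nen ijqxy uaig cbsv tiw
Hunk 2: at line 5 remove [nen] add [teivt] -> 10 lines: vvag xmsgb jaztf bmwuq juv teivt ijqxy uaig cbsv tiw
Hunk 3: at line 3 remove [juv,teivt,ijqxy] add [uzj] -> 8 lines: vvag xmsgb jaztf bmwuq uzj uaig cbsv tiw
Hunk 4: at line 4 remove [uzj,uaig,cbsv] add [fnqt] -> 6 lines: vvag xmsgb jaztf bmwuq fnqt tiw
Hunk 5: at line 2 remove [jaztf,bmwuq,fnqt] add [adrii,ifnm] -> 5 lines: vvag xmsgb adrii ifnm tiw

Answer: vvag
xmsgb
adrii
ifnm
tiw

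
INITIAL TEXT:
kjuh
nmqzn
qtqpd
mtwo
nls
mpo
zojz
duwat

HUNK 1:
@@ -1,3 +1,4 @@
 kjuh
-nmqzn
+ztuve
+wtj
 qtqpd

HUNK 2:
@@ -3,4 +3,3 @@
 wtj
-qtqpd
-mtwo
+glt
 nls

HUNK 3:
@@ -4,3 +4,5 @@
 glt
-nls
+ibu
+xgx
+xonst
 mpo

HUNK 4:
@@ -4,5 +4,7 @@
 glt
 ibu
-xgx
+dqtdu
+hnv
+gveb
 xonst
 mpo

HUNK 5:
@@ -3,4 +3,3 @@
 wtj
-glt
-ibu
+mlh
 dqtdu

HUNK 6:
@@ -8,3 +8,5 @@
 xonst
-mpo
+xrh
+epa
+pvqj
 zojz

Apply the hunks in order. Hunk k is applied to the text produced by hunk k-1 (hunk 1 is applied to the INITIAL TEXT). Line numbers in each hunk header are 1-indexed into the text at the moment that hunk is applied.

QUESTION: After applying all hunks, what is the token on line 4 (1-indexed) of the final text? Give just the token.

Hunk 1: at line 1 remove [nmqzn] add [ztuve,wtj] -> 9 lines: kjuh ztuve wtj qtqpd mtwo nls mpo zojz duwat
Hunk 2: at line 3 remove [qtqpd,mtwo] add [glt] -> 8 lines: kjuh ztuve wtj glt nls mpo zojz duwat
Hunk 3: at line 4 remove [nls] add [ibu,xgx,xonst] -> 10 lines: kjuh ztuve wtj glt ibu xgx xonst mpo zojz duwat
Hunk 4: at line 4 remove [xgx] add [dqtdu,hnv,gveb] -> 12 lines: kjuh ztuve wtj glt ibu dqtdu hnv gveb xonst mpo zojz duwat
Hunk 5: at line 3 remove [glt,ibu] add [mlh] -> 11 lines: kjuh ztuve wtj mlh dqtdu hnv gveb xonst mpo zojz duwat
Hunk 6: at line 8 remove [mpo] add [xrh,epa,pvqj] -> 13 lines: kjuh ztuve wtj mlh dqtdu hnv gveb xonst xrh epa pvqj zojz duwat
Final line 4: mlh

Answer: mlh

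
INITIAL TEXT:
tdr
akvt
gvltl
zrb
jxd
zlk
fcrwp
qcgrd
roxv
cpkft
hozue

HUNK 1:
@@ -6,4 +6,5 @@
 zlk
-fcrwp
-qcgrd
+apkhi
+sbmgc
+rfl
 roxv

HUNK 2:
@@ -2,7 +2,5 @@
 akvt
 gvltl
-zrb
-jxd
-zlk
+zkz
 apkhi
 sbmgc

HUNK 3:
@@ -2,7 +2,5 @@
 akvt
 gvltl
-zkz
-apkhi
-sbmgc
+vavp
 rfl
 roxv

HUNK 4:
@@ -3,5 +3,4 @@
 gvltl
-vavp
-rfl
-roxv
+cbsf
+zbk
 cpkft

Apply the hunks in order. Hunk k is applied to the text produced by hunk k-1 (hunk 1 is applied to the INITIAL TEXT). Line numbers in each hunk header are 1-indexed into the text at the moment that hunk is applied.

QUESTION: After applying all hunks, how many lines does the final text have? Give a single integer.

Answer: 7

Derivation:
Hunk 1: at line 6 remove [fcrwp,qcgrd] add [apkhi,sbmgc,rfl] -> 12 lines: tdr akvt gvltl zrb jxd zlk apkhi sbmgc rfl roxv cpkft hozue
Hunk 2: at line 2 remove [zrb,jxd,zlk] add [zkz] -> 10 lines: tdr akvt gvltl zkz apkhi sbmgc rfl roxv cpkft hozue
Hunk 3: at line 2 remove [zkz,apkhi,sbmgc] add [vavp] -> 8 lines: tdr akvt gvltl vavp rfl roxv cpkft hozue
Hunk 4: at line 3 remove [vavp,rfl,roxv] add [cbsf,zbk] -> 7 lines: tdr akvt gvltl cbsf zbk cpkft hozue
Final line count: 7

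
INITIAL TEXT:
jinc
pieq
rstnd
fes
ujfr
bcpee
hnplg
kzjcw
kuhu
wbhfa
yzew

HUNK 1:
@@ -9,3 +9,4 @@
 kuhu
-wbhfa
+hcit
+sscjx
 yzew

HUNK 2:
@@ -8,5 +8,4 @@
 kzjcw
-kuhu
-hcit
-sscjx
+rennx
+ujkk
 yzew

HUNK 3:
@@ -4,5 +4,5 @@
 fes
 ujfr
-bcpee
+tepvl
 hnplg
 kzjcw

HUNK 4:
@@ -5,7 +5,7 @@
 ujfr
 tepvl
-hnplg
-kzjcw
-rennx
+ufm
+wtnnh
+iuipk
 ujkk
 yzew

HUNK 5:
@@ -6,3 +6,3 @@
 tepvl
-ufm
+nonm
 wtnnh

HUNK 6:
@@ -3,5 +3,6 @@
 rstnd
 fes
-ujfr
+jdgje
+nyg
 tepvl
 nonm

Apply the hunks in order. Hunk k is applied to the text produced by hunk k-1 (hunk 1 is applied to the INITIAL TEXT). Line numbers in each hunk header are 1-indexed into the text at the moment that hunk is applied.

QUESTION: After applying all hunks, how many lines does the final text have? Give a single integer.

Hunk 1: at line 9 remove [wbhfa] add [hcit,sscjx] -> 12 lines: jinc pieq rstnd fes ujfr bcpee hnplg kzjcw kuhu hcit sscjx yzew
Hunk 2: at line 8 remove [kuhu,hcit,sscjx] add [rennx,ujkk] -> 11 lines: jinc pieq rstnd fes ujfr bcpee hnplg kzjcw rennx ujkk yzew
Hunk 3: at line 4 remove [bcpee] add [tepvl] -> 11 lines: jinc pieq rstnd fes ujfr tepvl hnplg kzjcw rennx ujkk yzew
Hunk 4: at line 5 remove [hnplg,kzjcw,rennx] add [ufm,wtnnh,iuipk] -> 11 lines: jinc pieq rstnd fes ujfr tepvl ufm wtnnh iuipk ujkk yzew
Hunk 5: at line 6 remove [ufm] add [nonm] -> 11 lines: jinc pieq rstnd fes ujfr tepvl nonm wtnnh iuipk ujkk yzew
Hunk 6: at line 3 remove [ujfr] add [jdgje,nyg] -> 12 lines: jinc pieq rstnd fes jdgje nyg tepvl nonm wtnnh iuipk ujkk yzew
Final line count: 12

Answer: 12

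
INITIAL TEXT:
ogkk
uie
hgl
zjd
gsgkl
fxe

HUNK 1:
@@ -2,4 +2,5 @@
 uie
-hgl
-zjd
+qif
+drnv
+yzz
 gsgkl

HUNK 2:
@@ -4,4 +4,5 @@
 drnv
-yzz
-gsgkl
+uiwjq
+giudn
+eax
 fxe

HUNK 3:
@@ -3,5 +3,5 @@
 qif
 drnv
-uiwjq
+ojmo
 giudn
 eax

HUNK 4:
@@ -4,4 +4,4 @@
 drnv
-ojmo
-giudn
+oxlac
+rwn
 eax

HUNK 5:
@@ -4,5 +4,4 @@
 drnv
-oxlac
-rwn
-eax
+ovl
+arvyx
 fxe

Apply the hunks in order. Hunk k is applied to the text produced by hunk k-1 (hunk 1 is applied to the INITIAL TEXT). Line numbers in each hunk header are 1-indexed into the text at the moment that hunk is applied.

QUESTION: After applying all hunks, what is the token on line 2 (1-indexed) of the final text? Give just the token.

Hunk 1: at line 2 remove [hgl,zjd] add [qif,drnv,yzz] -> 7 lines: ogkk uie qif drnv yzz gsgkl fxe
Hunk 2: at line 4 remove [yzz,gsgkl] add [uiwjq,giudn,eax] -> 8 lines: ogkk uie qif drnv uiwjq giudn eax fxe
Hunk 3: at line 3 remove [uiwjq] add [ojmo] -> 8 lines: ogkk uie qif drnv ojmo giudn eax fxe
Hunk 4: at line 4 remove [ojmo,giudn] add [oxlac,rwn] -> 8 lines: ogkk uie qif drnv oxlac rwn eax fxe
Hunk 5: at line 4 remove [oxlac,rwn,eax] add [ovl,arvyx] -> 7 lines: ogkk uie qif drnv ovl arvyx fxe
Final line 2: uie

Answer: uie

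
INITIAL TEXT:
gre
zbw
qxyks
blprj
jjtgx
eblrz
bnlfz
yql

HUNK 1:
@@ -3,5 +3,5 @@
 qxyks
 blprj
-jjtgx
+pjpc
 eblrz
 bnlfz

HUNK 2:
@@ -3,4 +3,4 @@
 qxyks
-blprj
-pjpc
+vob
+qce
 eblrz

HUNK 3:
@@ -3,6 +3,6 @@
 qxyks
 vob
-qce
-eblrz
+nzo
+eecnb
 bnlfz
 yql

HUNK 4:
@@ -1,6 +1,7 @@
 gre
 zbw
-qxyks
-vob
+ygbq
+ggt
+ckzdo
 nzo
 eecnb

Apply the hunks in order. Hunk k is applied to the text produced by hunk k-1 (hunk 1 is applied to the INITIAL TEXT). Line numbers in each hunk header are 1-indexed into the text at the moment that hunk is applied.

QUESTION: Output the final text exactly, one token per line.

Hunk 1: at line 3 remove [jjtgx] add [pjpc] -> 8 lines: gre zbw qxyks blprj pjpc eblrz bnlfz yql
Hunk 2: at line 3 remove [blprj,pjpc] add [vob,qce] -> 8 lines: gre zbw qxyks vob qce eblrz bnlfz yql
Hunk 3: at line 3 remove [qce,eblrz] add [nzo,eecnb] -> 8 lines: gre zbw qxyks vob nzo eecnb bnlfz yql
Hunk 4: at line 1 remove [qxyks,vob] add [ygbq,ggt,ckzdo] -> 9 lines: gre zbw ygbq ggt ckzdo nzo eecnb bnlfz yql

Answer: gre
zbw
ygbq
ggt
ckzdo
nzo
eecnb
bnlfz
yql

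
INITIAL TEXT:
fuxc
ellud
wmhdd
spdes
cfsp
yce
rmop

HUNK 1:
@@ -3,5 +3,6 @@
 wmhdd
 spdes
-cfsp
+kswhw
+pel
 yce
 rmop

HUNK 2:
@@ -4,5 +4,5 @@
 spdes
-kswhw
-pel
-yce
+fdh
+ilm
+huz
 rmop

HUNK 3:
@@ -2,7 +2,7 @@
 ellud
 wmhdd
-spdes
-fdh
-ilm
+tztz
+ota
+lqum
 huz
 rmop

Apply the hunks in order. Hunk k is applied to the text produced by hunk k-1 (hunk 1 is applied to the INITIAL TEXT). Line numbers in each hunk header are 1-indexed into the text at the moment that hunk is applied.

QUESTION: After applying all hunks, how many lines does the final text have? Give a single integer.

Hunk 1: at line 3 remove [cfsp] add [kswhw,pel] -> 8 lines: fuxc ellud wmhdd spdes kswhw pel yce rmop
Hunk 2: at line 4 remove [kswhw,pel,yce] add [fdh,ilm,huz] -> 8 lines: fuxc ellud wmhdd spdes fdh ilm huz rmop
Hunk 3: at line 2 remove [spdes,fdh,ilm] add [tztz,ota,lqum] -> 8 lines: fuxc ellud wmhdd tztz ota lqum huz rmop
Final line count: 8

Answer: 8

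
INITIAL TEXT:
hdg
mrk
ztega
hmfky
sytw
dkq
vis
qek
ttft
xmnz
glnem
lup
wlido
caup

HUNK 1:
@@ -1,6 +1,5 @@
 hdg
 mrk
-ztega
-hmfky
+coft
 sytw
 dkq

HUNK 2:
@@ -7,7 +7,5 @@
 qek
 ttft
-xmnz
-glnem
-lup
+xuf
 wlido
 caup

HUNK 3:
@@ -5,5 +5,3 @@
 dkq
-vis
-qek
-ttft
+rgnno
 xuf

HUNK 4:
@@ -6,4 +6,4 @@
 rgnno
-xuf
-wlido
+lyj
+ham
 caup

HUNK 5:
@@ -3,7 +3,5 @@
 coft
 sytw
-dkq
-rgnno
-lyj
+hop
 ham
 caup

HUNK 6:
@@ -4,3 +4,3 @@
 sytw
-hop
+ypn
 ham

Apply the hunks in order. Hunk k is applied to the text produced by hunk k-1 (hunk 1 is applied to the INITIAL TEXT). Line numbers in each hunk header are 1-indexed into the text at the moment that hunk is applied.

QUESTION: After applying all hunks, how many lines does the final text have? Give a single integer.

Hunk 1: at line 1 remove [ztega,hmfky] add [coft] -> 13 lines: hdg mrk coft sytw dkq vis qek ttft xmnz glnem lup wlido caup
Hunk 2: at line 7 remove [xmnz,glnem,lup] add [xuf] -> 11 lines: hdg mrk coft sytw dkq vis qek ttft xuf wlido caup
Hunk 3: at line 5 remove [vis,qek,ttft] add [rgnno] -> 9 lines: hdg mrk coft sytw dkq rgnno xuf wlido caup
Hunk 4: at line 6 remove [xuf,wlido] add [lyj,ham] -> 9 lines: hdg mrk coft sytw dkq rgnno lyj ham caup
Hunk 5: at line 3 remove [dkq,rgnno,lyj] add [hop] -> 7 lines: hdg mrk coft sytw hop ham caup
Hunk 6: at line 4 remove [hop] add [ypn] -> 7 lines: hdg mrk coft sytw ypn ham caup
Final line count: 7

Answer: 7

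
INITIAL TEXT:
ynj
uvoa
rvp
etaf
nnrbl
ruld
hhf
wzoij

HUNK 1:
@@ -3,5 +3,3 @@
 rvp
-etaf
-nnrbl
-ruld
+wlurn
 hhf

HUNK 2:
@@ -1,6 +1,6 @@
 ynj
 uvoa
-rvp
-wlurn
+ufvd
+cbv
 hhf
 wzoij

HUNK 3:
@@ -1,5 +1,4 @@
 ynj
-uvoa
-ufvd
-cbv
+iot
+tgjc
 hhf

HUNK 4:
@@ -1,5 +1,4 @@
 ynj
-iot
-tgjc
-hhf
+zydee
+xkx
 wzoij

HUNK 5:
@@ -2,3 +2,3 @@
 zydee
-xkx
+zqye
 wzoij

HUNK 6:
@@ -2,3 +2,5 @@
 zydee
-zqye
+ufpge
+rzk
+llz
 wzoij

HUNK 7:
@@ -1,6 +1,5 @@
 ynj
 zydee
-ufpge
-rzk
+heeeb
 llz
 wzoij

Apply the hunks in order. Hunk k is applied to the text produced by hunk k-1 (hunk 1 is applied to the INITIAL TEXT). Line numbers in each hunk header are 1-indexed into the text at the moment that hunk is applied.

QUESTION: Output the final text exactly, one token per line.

Hunk 1: at line 3 remove [etaf,nnrbl,ruld] add [wlurn] -> 6 lines: ynj uvoa rvp wlurn hhf wzoij
Hunk 2: at line 1 remove [rvp,wlurn] add [ufvd,cbv] -> 6 lines: ynj uvoa ufvd cbv hhf wzoij
Hunk 3: at line 1 remove [uvoa,ufvd,cbv] add [iot,tgjc] -> 5 lines: ynj iot tgjc hhf wzoij
Hunk 4: at line 1 remove [iot,tgjc,hhf] add [zydee,xkx] -> 4 lines: ynj zydee xkx wzoij
Hunk 5: at line 2 remove [xkx] add [zqye] -> 4 lines: ynj zydee zqye wzoij
Hunk 6: at line 2 remove [zqye] add [ufpge,rzk,llz] -> 6 lines: ynj zydee ufpge rzk llz wzoij
Hunk 7: at line 1 remove [ufpge,rzk] add [heeeb] -> 5 lines: ynj zydee heeeb llz wzoij

Answer: ynj
zydee
heeeb
llz
wzoij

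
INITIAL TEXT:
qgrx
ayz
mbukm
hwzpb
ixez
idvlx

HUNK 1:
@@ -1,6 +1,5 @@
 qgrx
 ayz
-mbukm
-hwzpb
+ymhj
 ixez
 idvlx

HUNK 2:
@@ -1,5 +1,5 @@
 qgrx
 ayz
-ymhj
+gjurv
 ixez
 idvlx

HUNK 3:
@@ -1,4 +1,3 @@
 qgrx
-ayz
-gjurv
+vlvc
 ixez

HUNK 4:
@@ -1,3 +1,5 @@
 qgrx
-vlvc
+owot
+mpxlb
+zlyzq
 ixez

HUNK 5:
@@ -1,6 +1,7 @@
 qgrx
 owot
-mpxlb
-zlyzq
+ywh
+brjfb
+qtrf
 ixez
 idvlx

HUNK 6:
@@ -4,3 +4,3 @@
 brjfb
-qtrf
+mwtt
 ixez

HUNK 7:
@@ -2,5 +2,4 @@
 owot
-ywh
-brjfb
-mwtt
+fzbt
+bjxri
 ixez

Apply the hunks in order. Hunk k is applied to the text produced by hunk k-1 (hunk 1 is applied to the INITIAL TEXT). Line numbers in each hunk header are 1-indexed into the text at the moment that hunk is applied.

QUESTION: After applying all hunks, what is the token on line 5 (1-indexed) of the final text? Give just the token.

Hunk 1: at line 1 remove [mbukm,hwzpb] add [ymhj] -> 5 lines: qgrx ayz ymhj ixez idvlx
Hunk 2: at line 1 remove [ymhj] add [gjurv] -> 5 lines: qgrx ayz gjurv ixez idvlx
Hunk 3: at line 1 remove [ayz,gjurv] add [vlvc] -> 4 lines: qgrx vlvc ixez idvlx
Hunk 4: at line 1 remove [vlvc] add [owot,mpxlb,zlyzq] -> 6 lines: qgrx owot mpxlb zlyzq ixez idvlx
Hunk 5: at line 1 remove [mpxlb,zlyzq] add [ywh,brjfb,qtrf] -> 7 lines: qgrx owot ywh brjfb qtrf ixez idvlx
Hunk 6: at line 4 remove [qtrf] add [mwtt] -> 7 lines: qgrx owot ywh brjfb mwtt ixez idvlx
Hunk 7: at line 2 remove [ywh,brjfb,mwtt] add [fzbt,bjxri] -> 6 lines: qgrx owot fzbt bjxri ixez idvlx
Final line 5: ixez

Answer: ixez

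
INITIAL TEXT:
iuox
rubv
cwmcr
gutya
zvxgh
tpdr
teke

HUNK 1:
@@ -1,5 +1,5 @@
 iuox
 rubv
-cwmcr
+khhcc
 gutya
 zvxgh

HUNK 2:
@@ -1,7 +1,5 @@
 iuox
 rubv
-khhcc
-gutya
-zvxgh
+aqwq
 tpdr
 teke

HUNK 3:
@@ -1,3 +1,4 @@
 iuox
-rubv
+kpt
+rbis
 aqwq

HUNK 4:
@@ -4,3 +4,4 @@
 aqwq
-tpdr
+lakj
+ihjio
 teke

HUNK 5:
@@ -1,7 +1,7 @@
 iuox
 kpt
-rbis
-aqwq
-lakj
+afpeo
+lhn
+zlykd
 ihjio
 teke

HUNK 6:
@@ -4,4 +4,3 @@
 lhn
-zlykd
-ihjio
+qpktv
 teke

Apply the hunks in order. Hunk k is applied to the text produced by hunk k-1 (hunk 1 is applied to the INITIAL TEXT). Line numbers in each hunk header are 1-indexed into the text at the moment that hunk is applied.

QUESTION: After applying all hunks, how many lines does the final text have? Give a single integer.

Hunk 1: at line 1 remove [cwmcr] add [khhcc] -> 7 lines: iuox rubv khhcc gutya zvxgh tpdr teke
Hunk 2: at line 1 remove [khhcc,gutya,zvxgh] add [aqwq] -> 5 lines: iuox rubv aqwq tpdr teke
Hunk 3: at line 1 remove [rubv] add [kpt,rbis] -> 6 lines: iuox kpt rbis aqwq tpdr teke
Hunk 4: at line 4 remove [tpdr] add [lakj,ihjio] -> 7 lines: iuox kpt rbis aqwq lakj ihjio teke
Hunk 5: at line 1 remove [rbis,aqwq,lakj] add [afpeo,lhn,zlykd] -> 7 lines: iuox kpt afpeo lhn zlykd ihjio teke
Hunk 6: at line 4 remove [zlykd,ihjio] add [qpktv] -> 6 lines: iuox kpt afpeo lhn qpktv teke
Final line count: 6

Answer: 6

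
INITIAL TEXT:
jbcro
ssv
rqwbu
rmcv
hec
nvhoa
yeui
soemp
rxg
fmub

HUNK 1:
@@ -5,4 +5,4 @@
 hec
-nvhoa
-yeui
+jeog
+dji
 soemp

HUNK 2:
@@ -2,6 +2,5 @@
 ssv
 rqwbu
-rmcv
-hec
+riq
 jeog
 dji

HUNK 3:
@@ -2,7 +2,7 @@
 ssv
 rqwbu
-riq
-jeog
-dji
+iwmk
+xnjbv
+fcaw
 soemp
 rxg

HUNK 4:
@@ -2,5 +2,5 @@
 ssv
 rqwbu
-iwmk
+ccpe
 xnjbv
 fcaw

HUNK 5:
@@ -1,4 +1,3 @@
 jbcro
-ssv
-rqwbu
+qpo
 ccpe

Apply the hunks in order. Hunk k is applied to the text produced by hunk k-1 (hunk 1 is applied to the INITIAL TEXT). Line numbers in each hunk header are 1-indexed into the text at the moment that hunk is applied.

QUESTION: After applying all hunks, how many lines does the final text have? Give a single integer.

Hunk 1: at line 5 remove [nvhoa,yeui] add [jeog,dji] -> 10 lines: jbcro ssv rqwbu rmcv hec jeog dji soemp rxg fmub
Hunk 2: at line 2 remove [rmcv,hec] add [riq] -> 9 lines: jbcro ssv rqwbu riq jeog dji soemp rxg fmub
Hunk 3: at line 2 remove [riq,jeog,dji] add [iwmk,xnjbv,fcaw] -> 9 lines: jbcro ssv rqwbu iwmk xnjbv fcaw soemp rxg fmub
Hunk 4: at line 2 remove [iwmk] add [ccpe] -> 9 lines: jbcro ssv rqwbu ccpe xnjbv fcaw soemp rxg fmub
Hunk 5: at line 1 remove [ssv,rqwbu] add [qpo] -> 8 lines: jbcro qpo ccpe xnjbv fcaw soemp rxg fmub
Final line count: 8

Answer: 8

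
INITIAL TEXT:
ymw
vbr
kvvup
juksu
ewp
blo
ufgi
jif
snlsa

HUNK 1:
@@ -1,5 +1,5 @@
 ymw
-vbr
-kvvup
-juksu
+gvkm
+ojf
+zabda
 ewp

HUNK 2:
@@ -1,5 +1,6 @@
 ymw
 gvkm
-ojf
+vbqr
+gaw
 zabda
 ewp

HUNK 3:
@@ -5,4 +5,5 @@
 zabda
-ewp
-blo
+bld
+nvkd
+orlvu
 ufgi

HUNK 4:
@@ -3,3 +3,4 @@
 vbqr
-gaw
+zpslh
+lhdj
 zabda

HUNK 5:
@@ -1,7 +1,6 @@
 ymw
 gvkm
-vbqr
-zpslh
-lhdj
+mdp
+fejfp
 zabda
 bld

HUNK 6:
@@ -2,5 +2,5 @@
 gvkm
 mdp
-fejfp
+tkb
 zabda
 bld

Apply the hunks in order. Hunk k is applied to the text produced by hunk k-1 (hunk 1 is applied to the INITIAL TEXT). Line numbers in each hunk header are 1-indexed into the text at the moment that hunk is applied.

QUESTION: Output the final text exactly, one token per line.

Hunk 1: at line 1 remove [vbr,kvvup,juksu] add [gvkm,ojf,zabda] -> 9 lines: ymw gvkm ojf zabda ewp blo ufgi jif snlsa
Hunk 2: at line 1 remove [ojf] add [vbqr,gaw] -> 10 lines: ymw gvkm vbqr gaw zabda ewp blo ufgi jif snlsa
Hunk 3: at line 5 remove [ewp,blo] add [bld,nvkd,orlvu] -> 11 lines: ymw gvkm vbqr gaw zabda bld nvkd orlvu ufgi jif snlsa
Hunk 4: at line 3 remove [gaw] add [zpslh,lhdj] -> 12 lines: ymw gvkm vbqr zpslh lhdj zabda bld nvkd orlvu ufgi jif snlsa
Hunk 5: at line 1 remove [vbqr,zpslh,lhdj] add [mdp,fejfp] -> 11 lines: ymw gvkm mdp fejfp zabda bld nvkd orlvu ufgi jif snlsa
Hunk 6: at line 2 remove [fejfp] add [tkb] -> 11 lines: ymw gvkm mdp tkb zabda bld nvkd orlvu ufgi jif snlsa

Answer: ymw
gvkm
mdp
tkb
zabda
bld
nvkd
orlvu
ufgi
jif
snlsa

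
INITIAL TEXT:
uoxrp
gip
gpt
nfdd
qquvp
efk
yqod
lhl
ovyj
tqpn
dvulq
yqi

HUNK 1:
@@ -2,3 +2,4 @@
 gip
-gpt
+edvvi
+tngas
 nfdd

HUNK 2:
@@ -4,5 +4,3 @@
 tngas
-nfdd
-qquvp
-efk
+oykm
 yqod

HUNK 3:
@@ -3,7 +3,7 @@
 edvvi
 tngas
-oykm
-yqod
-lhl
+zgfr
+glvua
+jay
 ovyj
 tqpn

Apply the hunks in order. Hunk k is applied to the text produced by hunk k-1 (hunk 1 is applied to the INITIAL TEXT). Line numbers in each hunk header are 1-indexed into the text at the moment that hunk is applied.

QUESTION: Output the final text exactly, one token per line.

Answer: uoxrp
gip
edvvi
tngas
zgfr
glvua
jay
ovyj
tqpn
dvulq
yqi

Derivation:
Hunk 1: at line 2 remove [gpt] add [edvvi,tngas] -> 13 lines: uoxrp gip edvvi tngas nfdd qquvp efk yqod lhl ovyj tqpn dvulq yqi
Hunk 2: at line 4 remove [nfdd,qquvp,efk] add [oykm] -> 11 lines: uoxrp gip edvvi tngas oykm yqod lhl ovyj tqpn dvulq yqi
Hunk 3: at line 3 remove [oykm,yqod,lhl] add [zgfr,glvua,jay] -> 11 lines: uoxrp gip edvvi tngas zgfr glvua jay ovyj tqpn dvulq yqi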